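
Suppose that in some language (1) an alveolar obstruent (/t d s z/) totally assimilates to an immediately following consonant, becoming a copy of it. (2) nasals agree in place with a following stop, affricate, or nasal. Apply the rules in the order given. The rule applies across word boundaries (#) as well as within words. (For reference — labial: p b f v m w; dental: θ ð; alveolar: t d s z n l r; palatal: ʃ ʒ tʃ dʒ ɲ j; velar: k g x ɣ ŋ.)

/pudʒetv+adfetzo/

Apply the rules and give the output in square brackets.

[pudʒevv+affezzo]

Rule 1: /t/ before /v/ → [v] (total assimilation)
Rule 1: /d/ before /f/ → [f] (total assimilation)
Rule 1: /t/ before /z/ → [z] (total assimilation)
After rule 1: pudʒevv+affezzo
Rule 2: no segment meets the rule's conditions; no change.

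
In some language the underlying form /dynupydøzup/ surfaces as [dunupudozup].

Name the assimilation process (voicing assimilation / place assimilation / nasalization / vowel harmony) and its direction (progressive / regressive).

vowel harmony, regressive

/y/→[u] /y/→[u] /ø/→[o].
Vowels agree with the last vowel, so the harmony is regressive.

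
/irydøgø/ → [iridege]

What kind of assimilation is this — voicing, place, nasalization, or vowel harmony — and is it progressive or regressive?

vowel harmony, progressive

/y/→[i] /ø/→[e] /ø/→[e].
Vowels agree with the first vowel, so the harmony is progressive.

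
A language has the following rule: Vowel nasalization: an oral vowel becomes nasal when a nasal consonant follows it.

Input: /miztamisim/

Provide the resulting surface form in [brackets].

[miztãmisĩm]

/a/ before nasal /m/ → [ã]
/i/ before nasal /m/ → [ĩ]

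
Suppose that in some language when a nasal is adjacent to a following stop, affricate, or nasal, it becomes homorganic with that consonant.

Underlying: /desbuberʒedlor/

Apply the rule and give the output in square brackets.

[desbuberʒedlor]

no segment meets the rule's conditions; no change.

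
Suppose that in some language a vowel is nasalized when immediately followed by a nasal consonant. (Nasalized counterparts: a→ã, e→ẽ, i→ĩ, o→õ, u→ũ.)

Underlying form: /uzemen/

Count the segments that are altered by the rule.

/e/ before nasal /m/ → [ẽ]
/e/ before nasal /n/ → [ẽ]
2 segments change.

2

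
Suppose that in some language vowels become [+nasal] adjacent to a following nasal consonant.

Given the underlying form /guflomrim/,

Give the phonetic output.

[guflõmrĩm]

/o/ before nasal /m/ → [õ]
/i/ before nasal /m/ → [ĩ]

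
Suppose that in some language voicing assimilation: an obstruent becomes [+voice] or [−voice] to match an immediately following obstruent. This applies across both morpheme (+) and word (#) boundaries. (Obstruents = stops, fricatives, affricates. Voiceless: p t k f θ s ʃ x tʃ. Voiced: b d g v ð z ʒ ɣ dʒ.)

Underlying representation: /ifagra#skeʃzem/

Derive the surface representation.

[ifagra#skeʒzem]

/ʃ/ before /z/ (voiced) → [ʒ]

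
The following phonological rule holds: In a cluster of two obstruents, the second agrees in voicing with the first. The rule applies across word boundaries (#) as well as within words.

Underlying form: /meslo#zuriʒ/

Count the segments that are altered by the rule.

No segment meets the rule's conditions.

0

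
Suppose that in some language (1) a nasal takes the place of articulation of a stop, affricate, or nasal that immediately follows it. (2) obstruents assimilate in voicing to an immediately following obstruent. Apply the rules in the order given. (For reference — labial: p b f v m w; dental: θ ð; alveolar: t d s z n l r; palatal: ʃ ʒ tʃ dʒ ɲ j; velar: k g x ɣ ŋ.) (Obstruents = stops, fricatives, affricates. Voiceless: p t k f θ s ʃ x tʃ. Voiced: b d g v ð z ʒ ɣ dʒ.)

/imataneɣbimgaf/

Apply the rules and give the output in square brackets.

Rule 1: /m/ before /g/ (velar) → [ŋ]
After rule 1: imataneɣbiŋgaf
Rule 2: no segment meets the rule's conditions; no change.

[imataneɣbiŋgaf]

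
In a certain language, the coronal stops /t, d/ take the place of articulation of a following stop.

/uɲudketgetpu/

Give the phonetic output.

/d/ before /k/ (velar) → [g]
/t/ before /g/ (velar) → [k]
/t/ before /p/ (labial) → [p]

[uɲugkekgeppu]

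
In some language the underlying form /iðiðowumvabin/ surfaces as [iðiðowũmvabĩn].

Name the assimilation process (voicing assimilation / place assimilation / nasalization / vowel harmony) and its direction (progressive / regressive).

nasalization, regressive

/u/→[ũ] /i/→[ĩ].
Each target copies a feature from the following segment, so the direction is regressive.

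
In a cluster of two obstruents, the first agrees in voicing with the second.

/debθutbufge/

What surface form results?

/b/ before /θ/ (voiceless) → [p]
/t/ before /b/ (voiced) → [d]
/f/ before /g/ (voiced) → [v]

[depθudbuvge]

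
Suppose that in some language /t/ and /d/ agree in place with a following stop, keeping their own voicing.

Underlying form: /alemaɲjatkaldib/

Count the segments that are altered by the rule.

/t/ before /k/ (velar) → [k]
1 segment changes.

1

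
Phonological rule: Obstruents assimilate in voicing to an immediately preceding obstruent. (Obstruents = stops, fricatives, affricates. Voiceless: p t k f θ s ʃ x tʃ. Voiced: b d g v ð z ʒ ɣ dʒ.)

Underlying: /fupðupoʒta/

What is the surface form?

[fupθupoʒda]

/ð/ after /p/ (voiceless) → [θ]
/t/ after /ʒ/ (voiced) → [d]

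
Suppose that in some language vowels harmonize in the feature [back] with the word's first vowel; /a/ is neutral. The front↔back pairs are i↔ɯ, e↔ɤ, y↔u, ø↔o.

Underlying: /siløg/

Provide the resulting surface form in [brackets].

[siløg]

no segment meets the rule's conditions; no change.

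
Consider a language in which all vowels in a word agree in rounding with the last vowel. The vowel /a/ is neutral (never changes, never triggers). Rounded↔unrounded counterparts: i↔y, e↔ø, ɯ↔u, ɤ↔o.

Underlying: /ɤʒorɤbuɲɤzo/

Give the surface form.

/ɤ/ harmonizes with /o/ ([+round]) → [o]
/ɤ/ harmonizes with /o/ ([+round]) → [o]
/ɤ/ harmonizes with /o/ ([+round]) → [o]

[oʒorobuɲozo]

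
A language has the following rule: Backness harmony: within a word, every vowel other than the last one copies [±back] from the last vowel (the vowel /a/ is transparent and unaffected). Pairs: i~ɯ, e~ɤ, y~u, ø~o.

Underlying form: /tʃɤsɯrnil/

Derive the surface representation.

/ɤ/ harmonizes with /i/ ([-back]) → [e]
/ɯ/ harmonizes with /i/ ([-back]) → [i]

[tʃesirnil]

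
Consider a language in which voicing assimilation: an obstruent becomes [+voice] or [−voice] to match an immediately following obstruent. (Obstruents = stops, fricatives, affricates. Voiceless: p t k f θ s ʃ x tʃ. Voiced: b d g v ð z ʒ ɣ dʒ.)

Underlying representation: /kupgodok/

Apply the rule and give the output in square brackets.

/p/ before /g/ (voiced) → [b]

[kubgodok]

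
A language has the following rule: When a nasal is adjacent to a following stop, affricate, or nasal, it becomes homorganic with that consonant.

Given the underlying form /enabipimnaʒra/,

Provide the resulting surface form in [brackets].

/m/ before /n/ (alveolar) → [n]

[enabipinnaʒra]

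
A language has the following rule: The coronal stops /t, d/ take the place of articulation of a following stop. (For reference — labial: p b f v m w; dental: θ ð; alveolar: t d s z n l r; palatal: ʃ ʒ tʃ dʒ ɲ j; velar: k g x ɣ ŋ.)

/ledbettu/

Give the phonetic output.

/d/ before /b/ (labial) → [b]

[lebbettu]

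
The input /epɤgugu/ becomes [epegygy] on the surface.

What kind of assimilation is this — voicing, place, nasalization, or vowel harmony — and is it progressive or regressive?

/ɤ/→[e] /u/→[y] /u/→[y].
Vowels agree with the first vowel, so the harmony is progressive.

vowel harmony, progressive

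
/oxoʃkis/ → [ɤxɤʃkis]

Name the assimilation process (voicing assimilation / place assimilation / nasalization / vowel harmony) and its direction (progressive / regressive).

vowel harmony, regressive

/o/→[ɤ] /o/→[ɤ].
Vowels agree with the last vowel, so the harmony is regressive.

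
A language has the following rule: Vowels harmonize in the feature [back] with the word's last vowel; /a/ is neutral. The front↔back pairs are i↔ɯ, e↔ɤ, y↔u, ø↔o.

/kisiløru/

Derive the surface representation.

[kɯsɯloru]

/i/ harmonizes with /u/ ([+back]) → [ɯ]
/i/ harmonizes with /u/ ([+back]) → [ɯ]
/ø/ harmonizes with /u/ ([+back]) → [o]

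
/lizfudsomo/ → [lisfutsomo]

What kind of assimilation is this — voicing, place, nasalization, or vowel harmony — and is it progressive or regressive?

voicing assimilation, regressive

/z/→[s] /d/→[t].
Each target copies a feature from the following segment, so the direction is regressive.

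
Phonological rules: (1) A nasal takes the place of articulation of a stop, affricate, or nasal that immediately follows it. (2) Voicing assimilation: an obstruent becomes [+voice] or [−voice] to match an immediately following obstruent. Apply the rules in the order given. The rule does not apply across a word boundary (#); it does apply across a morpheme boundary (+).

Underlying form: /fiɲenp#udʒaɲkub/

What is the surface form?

Rule 1: /n/ before /p/ (labial) → [m]
Rule 1: /ɲ/ before /k/ (velar) → [ŋ]
After rule 1: fiɲemp#udʒaŋkub
Rule 2: no segment meets the rule's conditions; no change.

[fiɲemp#udʒaŋkub]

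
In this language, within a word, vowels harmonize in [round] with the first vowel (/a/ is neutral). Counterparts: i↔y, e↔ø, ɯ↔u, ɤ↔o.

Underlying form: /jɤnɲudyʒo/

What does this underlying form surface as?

/u/ harmonizes with /ɤ/ ([-round]) → [ɯ]
/y/ harmonizes with /ɤ/ ([-round]) → [i]
/o/ harmonizes with /ɤ/ ([-round]) → [ɤ]

[jɤnɲɯdiʒɤ]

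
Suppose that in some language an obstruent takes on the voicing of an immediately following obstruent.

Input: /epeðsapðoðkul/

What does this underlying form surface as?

/ð/ before /s/ (voiceless) → [θ]
/p/ before /ð/ (voiced) → [b]
/ð/ before /k/ (voiceless) → [θ]

[epeθsabðoθkul]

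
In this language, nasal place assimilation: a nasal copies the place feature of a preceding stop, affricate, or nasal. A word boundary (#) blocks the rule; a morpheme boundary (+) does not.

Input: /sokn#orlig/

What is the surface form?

/n/ after /k/ (velar) → [ŋ]

[sokŋ#orlig]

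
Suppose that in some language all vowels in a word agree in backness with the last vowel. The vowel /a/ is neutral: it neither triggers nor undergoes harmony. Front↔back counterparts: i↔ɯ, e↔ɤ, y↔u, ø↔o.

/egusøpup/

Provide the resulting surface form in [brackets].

[ɤgusopup]

/e/ harmonizes with /u/ ([+back]) → [ɤ]
/ø/ harmonizes with /u/ ([+back]) → [o]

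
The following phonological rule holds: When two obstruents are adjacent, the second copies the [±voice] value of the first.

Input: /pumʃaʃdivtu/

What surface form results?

/d/ after /ʃ/ (voiceless) → [t]
/t/ after /v/ (voiced) → [d]

[pumʃaʃtivdu]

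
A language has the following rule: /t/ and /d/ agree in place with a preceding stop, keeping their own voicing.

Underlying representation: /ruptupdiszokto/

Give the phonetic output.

[ruppupbiszokko]

/t/ after /p/ (labial) → [p]
/d/ after /p/ (labial) → [b]
/t/ after /k/ (velar) → [k]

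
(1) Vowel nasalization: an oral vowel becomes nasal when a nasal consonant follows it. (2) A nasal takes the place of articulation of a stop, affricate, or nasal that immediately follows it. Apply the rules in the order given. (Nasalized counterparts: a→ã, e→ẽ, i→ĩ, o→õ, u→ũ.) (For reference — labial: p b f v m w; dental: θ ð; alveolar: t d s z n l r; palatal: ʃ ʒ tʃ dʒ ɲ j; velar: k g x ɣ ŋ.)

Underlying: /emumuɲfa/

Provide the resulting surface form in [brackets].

[ẽmũmũɲfa]

Rule 1: /e/ before nasal /m/ → [ẽ]
Rule 1: /u/ before nasal /m/ → [ũ]
Rule 1: /u/ before nasal /ɲ/ → [ũ]
After rule 1: ẽmũmũɲfa
Rule 2: no segment meets the rule's conditions; no change.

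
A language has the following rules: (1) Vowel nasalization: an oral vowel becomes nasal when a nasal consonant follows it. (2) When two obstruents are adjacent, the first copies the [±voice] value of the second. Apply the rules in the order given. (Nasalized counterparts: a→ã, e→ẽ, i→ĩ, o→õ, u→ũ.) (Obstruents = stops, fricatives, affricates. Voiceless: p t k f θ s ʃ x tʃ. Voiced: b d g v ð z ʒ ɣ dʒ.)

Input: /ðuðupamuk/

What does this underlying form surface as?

Rule 1: /a/ before nasal /m/ → [ã]
After rule 1: ðuðupãmuk
Rule 2: no segment meets the rule's conditions; no change.

[ðuðupãmuk]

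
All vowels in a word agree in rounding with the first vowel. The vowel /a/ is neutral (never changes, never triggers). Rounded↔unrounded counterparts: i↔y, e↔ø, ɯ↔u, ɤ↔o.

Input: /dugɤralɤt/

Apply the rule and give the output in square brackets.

[dugoralot]

/ɤ/ harmonizes with /u/ ([+round]) → [o]
/ɤ/ harmonizes with /u/ ([+round]) → [o]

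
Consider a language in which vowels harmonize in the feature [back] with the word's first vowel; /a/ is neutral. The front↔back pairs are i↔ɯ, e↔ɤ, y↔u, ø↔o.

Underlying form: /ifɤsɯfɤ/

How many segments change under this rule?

3

/ɤ/ harmonizes with /i/ ([-back]) → [e]
/ɯ/ harmonizes with /i/ ([-back]) → [i]
/ɤ/ harmonizes with /i/ ([-back]) → [e]
3 segments change.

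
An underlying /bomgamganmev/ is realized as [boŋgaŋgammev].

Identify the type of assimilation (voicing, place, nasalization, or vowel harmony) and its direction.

/m/→[ŋ] /m/→[ŋ] /n/→[m].
Each target copies a feature from the following segment, so the direction is regressive.

place assimilation, regressive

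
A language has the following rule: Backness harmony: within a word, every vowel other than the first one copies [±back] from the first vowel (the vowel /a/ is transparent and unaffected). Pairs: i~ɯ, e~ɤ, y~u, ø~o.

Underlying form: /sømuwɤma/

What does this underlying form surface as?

/u/ harmonizes with /ø/ ([-back]) → [y]
/ɤ/ harmonizes with /ø/ ([-back]) → [e]

[sømywema]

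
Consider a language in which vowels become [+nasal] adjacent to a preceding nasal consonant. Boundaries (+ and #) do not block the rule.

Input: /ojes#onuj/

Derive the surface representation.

[ojes#onũj]

/u/ after nasal /n/ → [ũ]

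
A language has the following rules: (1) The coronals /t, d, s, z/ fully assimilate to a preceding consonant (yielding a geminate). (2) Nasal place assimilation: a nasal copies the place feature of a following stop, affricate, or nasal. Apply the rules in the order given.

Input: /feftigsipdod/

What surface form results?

Rule 1: /t/ after /f/ → [f] (total assimilation)
Rule 1: /s/ after /g/ → [g] (total assimilation)
Rule 1: /d/ after /p/ → [p] (total assimilation)
After rule 1: feffiggippod
Rule 2: no segment meets the rule's conditions; no change.

[feffiggippod]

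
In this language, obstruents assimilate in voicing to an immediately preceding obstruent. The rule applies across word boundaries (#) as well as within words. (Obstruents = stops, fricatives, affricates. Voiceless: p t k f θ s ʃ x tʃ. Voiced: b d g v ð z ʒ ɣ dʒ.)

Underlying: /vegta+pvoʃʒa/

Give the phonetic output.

[vegda+pfoʃʃa]

/t/ after /g/ (voiced) → [d]
/v/ after /p/ (voiceless) → [f]
/ʒ/ after /ʃ/ (voiceless) → [ʃ]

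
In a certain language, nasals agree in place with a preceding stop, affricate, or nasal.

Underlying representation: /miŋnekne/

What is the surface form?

/n/ after /ŋ/ (velar) → [ŋ]
/n/ after /k/ (velar) → [ŋ]

[miŋŋekŋe]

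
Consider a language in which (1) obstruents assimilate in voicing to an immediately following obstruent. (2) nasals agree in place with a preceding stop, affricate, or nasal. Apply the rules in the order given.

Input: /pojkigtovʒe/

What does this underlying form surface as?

Rule 1: /g/ before /t/ (voiceless) → [k]
After rule 1: pojkiktovʒe
Rule 2: no segment meets the rule's conditions; no change.

[pojkiktovʒe]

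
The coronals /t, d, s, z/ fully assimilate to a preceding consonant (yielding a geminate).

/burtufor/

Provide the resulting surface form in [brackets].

[burrufor]

/t/ after /r/ → [r] (total assimilation)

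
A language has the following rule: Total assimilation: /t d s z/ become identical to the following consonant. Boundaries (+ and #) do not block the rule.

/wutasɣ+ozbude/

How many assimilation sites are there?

/s/ before /ɣ/ → [ɣ] (total assimilation)
/z/ before /b/ → [b] (total assimilation)
2 segments change.

2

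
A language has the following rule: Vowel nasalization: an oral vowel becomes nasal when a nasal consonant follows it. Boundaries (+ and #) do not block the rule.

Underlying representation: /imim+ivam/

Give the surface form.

[ĩmĩm+ivãm]

/i/ before nasal /m/ → [ĩ]
/i/ before nasal /m/ → [ĩ]
/a/ before nasal /m/ → [ã]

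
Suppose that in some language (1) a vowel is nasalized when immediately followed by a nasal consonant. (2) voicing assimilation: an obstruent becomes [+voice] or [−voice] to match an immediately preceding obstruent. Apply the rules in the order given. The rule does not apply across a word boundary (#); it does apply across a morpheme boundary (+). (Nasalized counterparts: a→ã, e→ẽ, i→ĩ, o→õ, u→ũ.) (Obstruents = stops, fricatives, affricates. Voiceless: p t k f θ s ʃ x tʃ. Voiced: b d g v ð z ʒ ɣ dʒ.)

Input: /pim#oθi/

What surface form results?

[pĩm#oθi]

Rule 1: /i/ before nasal /m/ → [ĩ]
After rule 1: pĩm#oθi
Rule 2: no segment meets the rule's conditions; no change.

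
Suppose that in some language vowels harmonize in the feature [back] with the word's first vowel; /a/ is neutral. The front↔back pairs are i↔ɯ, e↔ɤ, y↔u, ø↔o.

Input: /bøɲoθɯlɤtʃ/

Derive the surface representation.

[bøɲøθiletʃ]

/o/ harmonizes with /ø/ ([-back]) → [ø]
/ɯ/ harmonizes with /ø/ ([-back]) → [i]
/ɤ/ harmonizes with /ø/ ([-back]) → [e]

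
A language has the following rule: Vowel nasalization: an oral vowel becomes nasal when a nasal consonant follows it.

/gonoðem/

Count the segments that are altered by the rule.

2

/o/ before nasal /n/ → [õ]
/e/ before nasal /m/ → [ẽ]
2 segments change.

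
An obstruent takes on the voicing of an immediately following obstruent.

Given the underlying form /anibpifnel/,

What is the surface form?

/b/ before /p/ (voiceless) → [p]

[anippifnel]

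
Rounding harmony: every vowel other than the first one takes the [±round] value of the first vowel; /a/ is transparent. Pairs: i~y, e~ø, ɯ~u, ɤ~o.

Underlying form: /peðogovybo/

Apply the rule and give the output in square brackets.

[peðɤgɤvibɤ]

/o/ harmonizes with /e/ ([-round]) → [ɤ]
/o/ harmonizes with /e/ ([-round]) → [ɤ]
/y/ harmonizes with /e/ ([-round]) → [i]
/o/ harmonizes with /e/ ([-round]) → [ɤ]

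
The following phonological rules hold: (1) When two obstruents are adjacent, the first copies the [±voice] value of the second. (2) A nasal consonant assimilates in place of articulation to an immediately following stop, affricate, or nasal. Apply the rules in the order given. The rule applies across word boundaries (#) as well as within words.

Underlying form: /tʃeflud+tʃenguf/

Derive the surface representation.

[tʃeflut+tʃeŋguf]

Rule 1: /d/ before /tʃ/ (voiceless) → [t]
After rule 1: tʃeflut+tʃenguf
Rule 2: /n/ before /g/ (velar) → [ŋ]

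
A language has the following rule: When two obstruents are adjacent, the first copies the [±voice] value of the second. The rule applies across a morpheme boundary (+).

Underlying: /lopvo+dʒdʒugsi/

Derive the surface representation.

/p/ before /v/ (voiced) → [b]
/g/ before /s/ (voiceless) → [k]

[lobvo+dʒdʒuksi]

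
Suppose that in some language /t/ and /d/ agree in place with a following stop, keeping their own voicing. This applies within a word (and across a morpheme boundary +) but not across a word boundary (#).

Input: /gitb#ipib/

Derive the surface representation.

/t/ before /b/ (labial) → [p]

[gipb#ipib]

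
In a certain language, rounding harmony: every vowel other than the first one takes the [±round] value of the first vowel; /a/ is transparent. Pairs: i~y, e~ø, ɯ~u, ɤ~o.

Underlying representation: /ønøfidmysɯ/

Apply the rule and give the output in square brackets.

/i/ harmonizes with /ø/ ([+round]) → [y]
/ɯ/ harmonizes with /ø/ ([+round]) → [u]

[ønøfydmysu]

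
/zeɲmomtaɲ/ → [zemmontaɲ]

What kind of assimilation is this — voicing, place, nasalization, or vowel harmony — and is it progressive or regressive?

/ɲ/→[m] /m/→[n].
Each target copies a feature from the following segment, so the direction is regressive.

place assimilation, regressive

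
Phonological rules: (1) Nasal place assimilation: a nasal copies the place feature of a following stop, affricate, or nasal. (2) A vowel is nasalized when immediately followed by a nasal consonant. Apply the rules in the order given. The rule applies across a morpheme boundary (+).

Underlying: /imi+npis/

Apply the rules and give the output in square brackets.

[ĩmĩ+mpis]

Rule 1: /n/ before /p/ (labial) → [m]
After rule 1: imi+mpis
Rule 2: /i/ before nasal /m/ → [ĩ]
Rule 2: /i/ before nasal /m/ → [ĩ]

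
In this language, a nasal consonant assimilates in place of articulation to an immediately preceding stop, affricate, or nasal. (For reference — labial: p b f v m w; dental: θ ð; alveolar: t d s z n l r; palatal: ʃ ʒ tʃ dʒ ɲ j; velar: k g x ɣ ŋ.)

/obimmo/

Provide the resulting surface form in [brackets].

[obimmo]

no segment meets the rule's conditions; no change.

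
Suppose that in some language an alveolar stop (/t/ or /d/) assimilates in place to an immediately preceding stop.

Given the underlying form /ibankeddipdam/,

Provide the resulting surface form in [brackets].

[ibankeddipbam]

/d/ after /p/ (labial) → [b]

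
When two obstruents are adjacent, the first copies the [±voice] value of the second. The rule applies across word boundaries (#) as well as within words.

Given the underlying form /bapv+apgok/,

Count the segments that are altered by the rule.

2

/p/ before /v/ (voiced) → [b]
/p/ before /g/ (voiced) → [b]
2 segments change.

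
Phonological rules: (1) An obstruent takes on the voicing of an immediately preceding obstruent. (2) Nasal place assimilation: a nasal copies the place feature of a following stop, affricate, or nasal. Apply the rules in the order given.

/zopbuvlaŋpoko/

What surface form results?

Rule 1: /b/ after /p/ (voiceless) → [p]
After rule 1: zoppuvlaŋpoko
Rule 2: /ŋ/ before /p/ (labial) → [m]

[zoppuvlampoko]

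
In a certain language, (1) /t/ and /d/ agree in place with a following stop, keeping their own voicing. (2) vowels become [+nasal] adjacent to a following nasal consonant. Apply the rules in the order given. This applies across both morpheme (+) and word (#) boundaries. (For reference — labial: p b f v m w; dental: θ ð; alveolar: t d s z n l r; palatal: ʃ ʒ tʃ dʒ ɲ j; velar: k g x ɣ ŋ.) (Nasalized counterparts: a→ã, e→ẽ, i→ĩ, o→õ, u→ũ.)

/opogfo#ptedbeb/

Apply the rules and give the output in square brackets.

Rule 1: /d/ before /b/ (labial) → [b]
After rule 1: opogfo#ptebbeb
Rule 2: no segment meets the rule's conditions; no change.

[opogfo#ptebbeb]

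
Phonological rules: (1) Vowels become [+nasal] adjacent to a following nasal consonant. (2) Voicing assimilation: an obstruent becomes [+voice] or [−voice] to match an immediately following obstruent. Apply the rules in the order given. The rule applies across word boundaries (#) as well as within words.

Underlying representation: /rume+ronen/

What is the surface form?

[rũme+rõnẽn]

Rule 1: /u/ before nasal /m/ → [ũ]
Rule 1: /o/ before nasal /n/ → [õ]
Rule 1: /e/ before nasal /n/ → [ẽ]
After rule 1: rũme+rõnẽn
Rule 2: no segment meets the rule's conditions; no change.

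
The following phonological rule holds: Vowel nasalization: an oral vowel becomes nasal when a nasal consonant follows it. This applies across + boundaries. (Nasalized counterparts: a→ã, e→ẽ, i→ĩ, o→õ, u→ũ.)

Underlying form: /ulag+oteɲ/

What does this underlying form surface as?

[ulag+otẽɲ]

/e/ before nasal /ɲ/ → [ẽ]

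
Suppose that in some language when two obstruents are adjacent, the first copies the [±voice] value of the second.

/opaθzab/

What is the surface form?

/θ/ before /z/ (voiced) → [ð]

[opaðzab]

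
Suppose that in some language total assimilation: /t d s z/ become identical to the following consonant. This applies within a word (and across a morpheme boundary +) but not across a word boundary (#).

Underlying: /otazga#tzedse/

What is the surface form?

[otagga#zzesse]

/z/ before /g/ → [g] (total assimilation)
/t/ before /z/ → [z] (total assimilation)
/d/ before /s/ → [s] (total assimilation)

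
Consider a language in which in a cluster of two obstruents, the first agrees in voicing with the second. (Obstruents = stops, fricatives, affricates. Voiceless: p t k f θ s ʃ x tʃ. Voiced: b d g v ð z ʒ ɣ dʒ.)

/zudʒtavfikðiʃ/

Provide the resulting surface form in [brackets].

/dʒ/ before /t/ (voiceless) → [tʃ]
/v/ before /f/ (voiceless) → [f]
/k/ before /ð/ (voiced) → [g]

[zutʃtaffigðiʃ]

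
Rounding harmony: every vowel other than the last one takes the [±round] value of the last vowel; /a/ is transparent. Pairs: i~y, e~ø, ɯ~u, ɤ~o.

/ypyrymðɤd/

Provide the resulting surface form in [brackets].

/y/ harmonizes with /ɤ/ ([-round]) → [i]
/y/ harmonizes with /ɤ/ ([-round]) → [i]
/y/ harmonizes with /ɤ/ ([-round]) → [i]

[ipirimðɤd]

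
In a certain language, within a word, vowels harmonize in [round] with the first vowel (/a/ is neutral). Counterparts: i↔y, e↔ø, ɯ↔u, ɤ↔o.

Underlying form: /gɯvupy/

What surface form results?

/u/ harmonizes with /ɯ/ ([-round]) → [ɯ]
/y/ harmonizes with /ɯ/ ([-round]) → [i]

[gɯvɯpi]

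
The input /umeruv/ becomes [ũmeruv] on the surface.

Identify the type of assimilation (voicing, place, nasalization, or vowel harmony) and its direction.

nasalization, regressive

/u/→[ũ].
Each target copies a feature from the following segment, so the direction is regressive.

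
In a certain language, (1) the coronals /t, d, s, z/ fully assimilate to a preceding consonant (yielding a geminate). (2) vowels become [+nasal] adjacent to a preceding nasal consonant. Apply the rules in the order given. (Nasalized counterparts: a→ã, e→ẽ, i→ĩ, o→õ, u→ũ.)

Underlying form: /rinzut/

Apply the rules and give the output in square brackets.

Rule 1: /z/ after /n/ → [n] (total assimilation)
After rule 1: rinnut
Rule 2: /u/ after nasal /n/ → [ũ]

[rinnũt]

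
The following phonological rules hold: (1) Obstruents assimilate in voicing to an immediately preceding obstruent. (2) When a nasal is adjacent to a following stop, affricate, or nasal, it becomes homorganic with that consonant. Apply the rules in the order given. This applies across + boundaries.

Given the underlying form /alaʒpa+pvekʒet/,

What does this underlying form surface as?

[alaʒba+pfekʃet]

Rule 1: /p/ after /ʒ/ (voiced) → [b]
Rule 1: /v/ after /p/ (voiceless) → [f]
Rule 1: /ʒ/ after /k/ (voiceless) → [ʃ]
After rule 1: alaʒba+pfekʃet
Rule 2: no segment meets the rule's conditions; no change.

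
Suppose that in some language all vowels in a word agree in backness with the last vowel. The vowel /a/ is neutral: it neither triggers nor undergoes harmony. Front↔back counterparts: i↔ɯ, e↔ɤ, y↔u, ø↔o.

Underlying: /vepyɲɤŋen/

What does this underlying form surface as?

/ɤ/ harmonizes with /e/ ([-back]) → [e]

[vepyɲeŋen]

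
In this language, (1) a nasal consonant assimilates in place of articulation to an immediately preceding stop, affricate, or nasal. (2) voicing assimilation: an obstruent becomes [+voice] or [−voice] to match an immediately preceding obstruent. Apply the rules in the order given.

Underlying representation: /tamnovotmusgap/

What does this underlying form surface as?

Rule 1: /n/ after /m/ (labial) → [m]
Rule 1: /m/ after /t/ (alveolar) → [n]
After rule 1: tammovotnusgap
Rule 2: /g/ after /s/ (voiceless) → [k]

[tammovotnuskap]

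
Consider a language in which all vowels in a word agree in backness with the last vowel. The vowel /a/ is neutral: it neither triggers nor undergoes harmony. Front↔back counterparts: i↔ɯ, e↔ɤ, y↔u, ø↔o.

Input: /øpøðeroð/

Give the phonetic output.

[opoðɤroð]

/ø/ harmonizes with /o/ ([+back]) → [o]
/ø/ harmonizes with /o/ ([+back]) → [o]
/e/ harmonizes with /o/ ([+back]) → [ɤ]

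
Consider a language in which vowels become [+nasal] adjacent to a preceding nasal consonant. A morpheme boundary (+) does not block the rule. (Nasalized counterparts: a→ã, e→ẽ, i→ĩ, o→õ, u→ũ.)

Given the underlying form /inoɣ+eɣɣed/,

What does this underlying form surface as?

[inõɣ+eɣɣed]

/o/ after nasal /n/ → [õ]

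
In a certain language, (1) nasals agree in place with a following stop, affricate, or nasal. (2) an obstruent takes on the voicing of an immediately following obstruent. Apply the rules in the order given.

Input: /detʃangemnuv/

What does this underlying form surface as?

[detʃaŋgennuv]

Rule 1: /n/ before /g/ (velar) → [ŋ]
Rule 1: /m/ before /n/ (alveolar) → [n]
After rule 1: detʃaŋgennuv
Rule 2: no segment meets the rule's conditions; no change.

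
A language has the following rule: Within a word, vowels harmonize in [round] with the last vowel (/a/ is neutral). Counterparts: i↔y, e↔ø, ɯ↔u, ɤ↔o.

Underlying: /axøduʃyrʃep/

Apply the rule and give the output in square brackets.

/ø/ harmonizes with /e/ ([-round]) → [e]
/u/ harmonizes with /e/ ([-round]) → [ɯ]
/y/ harmonizes with /e/ ([-round]) → [i]

[axedɯʃirʃep]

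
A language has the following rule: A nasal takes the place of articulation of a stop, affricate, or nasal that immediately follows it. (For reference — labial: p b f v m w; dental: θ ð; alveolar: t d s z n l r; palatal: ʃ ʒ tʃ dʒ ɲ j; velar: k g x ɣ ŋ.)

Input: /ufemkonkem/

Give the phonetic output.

[ufeŋkoŋkem]

/m/ before /k/ (velar) → [ŋ]
/n/ before /k/ (velar) → [ŋ]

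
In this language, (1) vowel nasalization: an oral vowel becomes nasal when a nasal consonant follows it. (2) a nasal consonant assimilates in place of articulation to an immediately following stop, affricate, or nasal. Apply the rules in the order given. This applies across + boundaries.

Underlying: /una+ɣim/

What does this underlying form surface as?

[ũna+ɣĩm]

Rule 1: /u/ before nasal /n/ → [ũ]
Rule 1: /i/ before nasal /m/ → [ĩ]
After rule 1: ũna+ɣĩm
Rule 2: no segment meets the rule's conditions; no change.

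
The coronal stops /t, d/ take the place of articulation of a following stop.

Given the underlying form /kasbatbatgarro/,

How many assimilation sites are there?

/t/ before /b/ (labial) → [p]
/t/ before /g/ (velar) → [k]
2 segments change.

2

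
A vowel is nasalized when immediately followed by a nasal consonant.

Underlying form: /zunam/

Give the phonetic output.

[zũnãm]

/u/ before nasal /n/ → [ũ]
/a/ before nasal /m/ → [ã]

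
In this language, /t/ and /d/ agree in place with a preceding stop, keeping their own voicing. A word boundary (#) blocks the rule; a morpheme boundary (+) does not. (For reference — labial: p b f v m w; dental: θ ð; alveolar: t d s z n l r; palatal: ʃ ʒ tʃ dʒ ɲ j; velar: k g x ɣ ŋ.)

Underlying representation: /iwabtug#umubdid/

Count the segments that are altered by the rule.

2

/t/ after /b/ (labial) → [p]
/d/ after /b/ (labial) → [b]
2 segments change.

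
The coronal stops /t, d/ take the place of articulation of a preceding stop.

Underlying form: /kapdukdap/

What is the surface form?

[kapbukgap]

/d/ after /p/ (labial) → [b]
/d/ after /k/ (velar) → [g]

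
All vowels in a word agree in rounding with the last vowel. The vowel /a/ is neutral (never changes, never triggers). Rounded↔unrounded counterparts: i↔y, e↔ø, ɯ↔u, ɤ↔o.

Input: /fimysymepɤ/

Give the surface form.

[fimisimepɤ]

/y/ harmonizes with /ɤ/ ([-round]) → [i]
/y/ harmonizes with /ɤ/ ([-round]) → [i]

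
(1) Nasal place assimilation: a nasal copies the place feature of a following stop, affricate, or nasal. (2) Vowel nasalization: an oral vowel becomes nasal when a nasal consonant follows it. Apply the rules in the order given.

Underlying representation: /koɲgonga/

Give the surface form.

[kõŋgõŋga]

Rule 1: /ɲ/ before /g/ (velar) → [ŋ]
Rule 1: /n/ before /g/ (velar) → [ŋ]
After rule 1: koŋgoŋga
Rule 2: /o/ before nasal /ŋ/ → [õ]
Rule 2: /o/ before nasal /ŋ/ → [õ]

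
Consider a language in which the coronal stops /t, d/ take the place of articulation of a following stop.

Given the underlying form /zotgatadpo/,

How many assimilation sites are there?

2

/t/ before /g/ (velar) → [k]
/d/ before /p/ (labial) → [b]
2 segments change.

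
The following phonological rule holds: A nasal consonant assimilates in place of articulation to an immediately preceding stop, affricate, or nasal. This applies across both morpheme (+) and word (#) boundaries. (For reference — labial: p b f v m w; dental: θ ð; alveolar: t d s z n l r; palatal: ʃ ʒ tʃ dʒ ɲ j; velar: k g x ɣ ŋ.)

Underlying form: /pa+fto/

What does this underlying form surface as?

[pa+fto]

no segment meets the rule's conditions; no change.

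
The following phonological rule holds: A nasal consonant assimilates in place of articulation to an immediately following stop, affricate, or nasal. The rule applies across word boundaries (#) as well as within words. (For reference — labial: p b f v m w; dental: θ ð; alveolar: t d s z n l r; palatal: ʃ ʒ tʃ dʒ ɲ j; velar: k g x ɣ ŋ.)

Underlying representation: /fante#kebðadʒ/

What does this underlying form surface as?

[fante#kebðadʒ]

no segment meets the rule's conditions; no change.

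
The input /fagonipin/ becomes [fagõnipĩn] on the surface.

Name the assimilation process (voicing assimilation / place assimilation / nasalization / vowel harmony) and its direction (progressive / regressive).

/o/→[õ] /i/→[ĩ].
Each target copies a feature from the following segment, so the direction is regressive.

nasalization, regressive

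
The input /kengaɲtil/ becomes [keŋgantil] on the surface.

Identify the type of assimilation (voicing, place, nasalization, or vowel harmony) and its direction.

/n/→[ŋ] /ɲ/→[n].
Each target copies a feature from the following segment, so the direction is regressive.

place assimilation, regressive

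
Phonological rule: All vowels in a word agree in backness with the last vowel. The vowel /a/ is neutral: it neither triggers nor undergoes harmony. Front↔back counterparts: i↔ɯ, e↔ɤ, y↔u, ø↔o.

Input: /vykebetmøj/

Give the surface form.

no segment meets the rule's conditions; no change.

[vykebetmøj]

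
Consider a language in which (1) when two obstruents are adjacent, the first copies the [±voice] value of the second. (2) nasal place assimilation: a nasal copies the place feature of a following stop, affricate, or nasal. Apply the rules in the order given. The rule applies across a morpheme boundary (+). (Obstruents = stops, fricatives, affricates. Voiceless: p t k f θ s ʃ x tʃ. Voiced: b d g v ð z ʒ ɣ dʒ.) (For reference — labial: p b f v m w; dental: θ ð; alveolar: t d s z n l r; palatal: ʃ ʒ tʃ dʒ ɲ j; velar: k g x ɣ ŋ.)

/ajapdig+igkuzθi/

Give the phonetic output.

[ajabdig+ikkusθi]

Rule 1: /p/ before /d/ (voiced) → [b]
Rule 1: /g/ before /k/ (voiceless) → [k]
Rule 1: /z/ before /θ/ (voiceless) → [s]
After rule 1: ajabdig+ikkusθi
Rule 2: no segment meets the rule's conditions; no change.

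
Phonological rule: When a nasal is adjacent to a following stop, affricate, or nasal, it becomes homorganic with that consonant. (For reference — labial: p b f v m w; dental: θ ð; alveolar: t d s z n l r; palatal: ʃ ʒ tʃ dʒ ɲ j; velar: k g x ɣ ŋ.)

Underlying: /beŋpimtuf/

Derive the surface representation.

[bempintuf]

/ŋ/ before /p/ (labial) → [m]
/m/ before /t/ (alveolar) → [n]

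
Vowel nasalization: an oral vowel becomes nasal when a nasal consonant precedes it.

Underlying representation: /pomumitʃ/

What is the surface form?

/u/ after nasal /m/ → [ũ]
/i/ after nasal /m/ → [ĩ]

[pomũmĩtʃ]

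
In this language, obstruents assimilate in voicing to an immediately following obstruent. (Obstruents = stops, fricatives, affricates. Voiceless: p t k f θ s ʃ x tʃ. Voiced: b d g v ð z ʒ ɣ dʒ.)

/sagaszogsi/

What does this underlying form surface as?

/s/ before /z/ (voiced) → [z]
/g/ before /s/ (voiceless) → [k]

[sagazzoksi]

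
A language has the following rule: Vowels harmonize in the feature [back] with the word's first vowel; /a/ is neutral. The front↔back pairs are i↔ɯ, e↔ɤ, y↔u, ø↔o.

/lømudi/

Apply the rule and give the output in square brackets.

[lømydi]

/u/ harmonizes with /ø/ ([-back]) → [y]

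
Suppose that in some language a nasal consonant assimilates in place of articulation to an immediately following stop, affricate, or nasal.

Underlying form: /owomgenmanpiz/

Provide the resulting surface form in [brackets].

[owoŋgemmampiz]

/m/ before /g/ (velar) → [ŋ]
/n/ before /m/ (labial) → [m]
/n/ before /p/ (labial) → [m]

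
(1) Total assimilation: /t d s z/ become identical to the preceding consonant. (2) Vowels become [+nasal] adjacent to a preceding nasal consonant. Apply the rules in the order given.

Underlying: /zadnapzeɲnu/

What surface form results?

[zadnãppeɲnũ]

Rule 1: /z/ after /p/ → [p] (total assimilation)
After rule 1: zadnappeɲnu
Rule 2: /a/ after nasal /n/ → [ã]
Rule 2: /u/ after nasal /n/ → [ũ]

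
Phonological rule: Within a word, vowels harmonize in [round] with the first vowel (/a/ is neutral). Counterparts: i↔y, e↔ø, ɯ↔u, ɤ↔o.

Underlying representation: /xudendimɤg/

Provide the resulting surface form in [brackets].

[xudøndymog]

/e/ harmonizes with /u/ ([+round]) → [ø]
/i/ harmonizes with /u/ ([+round]) → [y]
/ɤ/ harmonizes with /u/ ([+round]) → [o]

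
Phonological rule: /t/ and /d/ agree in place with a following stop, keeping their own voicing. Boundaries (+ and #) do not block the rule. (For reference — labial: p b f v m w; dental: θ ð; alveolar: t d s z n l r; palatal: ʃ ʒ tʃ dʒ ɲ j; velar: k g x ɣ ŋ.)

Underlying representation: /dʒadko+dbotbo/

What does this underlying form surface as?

[dʒagko+bbopbo]

/d/ before /k/ (velar) → [g]
/d/ before /b/ (labial) → [b]
/t/ before /b/ (labial) → [p]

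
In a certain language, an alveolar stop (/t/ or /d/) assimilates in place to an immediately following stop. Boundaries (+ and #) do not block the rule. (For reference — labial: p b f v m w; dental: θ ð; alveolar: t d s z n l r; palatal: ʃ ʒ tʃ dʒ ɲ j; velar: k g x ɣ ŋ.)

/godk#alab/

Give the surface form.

/d/ before /k/ (velar) → [g]

[gogk#alab]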